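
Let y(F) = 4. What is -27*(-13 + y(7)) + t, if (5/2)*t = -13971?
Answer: -26727/5 ≈ -5345.4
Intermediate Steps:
t = -27942/5 (t = (2/5)*(-13971) = -27942/5 ≈ -5588.4)
-27*(-13 + y(7)) + t = -27*(-13 + 4) - 27942/5 = -27*(-9) - 27942/5 = 243 - 27942/5 = -26727/5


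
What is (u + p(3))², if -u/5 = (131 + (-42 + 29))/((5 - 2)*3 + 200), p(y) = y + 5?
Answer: 1170724/43681 ≈ 26.802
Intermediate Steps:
p(y) = 5 + y
u = -590/209 (u = -5*(131 + (-42 + 29))/((5 - 2)*3 + 200) = -5*(131 - 13)/(3*3 + 200) = -590/(9 + 200) = -590/209 ≈ -2.8230)
(u + p(3))² = (-590/209 + (5 + 3))² = (-590/209 + 8)² = (1082/209)² = 1170724/43681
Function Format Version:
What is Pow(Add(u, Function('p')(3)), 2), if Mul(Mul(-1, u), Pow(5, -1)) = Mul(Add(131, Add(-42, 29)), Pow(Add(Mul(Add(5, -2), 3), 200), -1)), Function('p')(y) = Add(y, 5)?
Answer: Rational(1170724, 43681) ≈ 26.802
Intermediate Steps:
Function('p')(y) = Add(5, y)
u = Rational(-590, 209) (u = Mul(-5, Mul(Add(131, Add(-42, 29)), Pow(Add(Mul(Add(5, -2), 3), 200), -1))) = Mul(-5, Mul(Add(131, -13), Pow(Add(Mul(3, 3), 200), -1))) = Mul(-5, Mul(118, Pow(Add(9, 200), -1))) = Mul(-5, Mul(118, Pow(209, -1))) = Mul(-5, Mul(118, Rational(1, 209))) = Mul(-5, Rational(118, 209)) = Rational(-590, 209) ≈ -2.8230)
Pow(Add(u, Function('p')(3)), 2) = Pow(Add(Rational(-590, 209), Add(5, 3)), 2) = Pow(Add(Rational(-590, 209), 8), 2) = Pow(Rational(1082, 209), 2) = Rational(1170724, 43681)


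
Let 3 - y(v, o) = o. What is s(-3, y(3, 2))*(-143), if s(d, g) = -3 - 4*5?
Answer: 3289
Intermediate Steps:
y(v, o) = 3 - o
s(d, g) = -23 (s(d, g) = -3 - 20 = -23)
s(-3, y(3, 2))*(-143) = -23*(-143) = 3289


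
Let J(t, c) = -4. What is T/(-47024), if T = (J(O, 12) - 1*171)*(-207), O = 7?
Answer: -36225/47024 ≈ -0.77035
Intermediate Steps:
T = 36225 (T = (-4 - 1*171)*(-207) = (-4 - 171)*(-207) = -175*(-207) = 36225)
T/(-47024) = 36225/(-47024) = 36225*(-1/47024) = -36225/47024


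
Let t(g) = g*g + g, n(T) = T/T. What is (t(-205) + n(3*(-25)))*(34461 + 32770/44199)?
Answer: 63700681140889/44199 ≈ 1.4412e+9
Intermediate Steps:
n(T) = 1
t(g) = g + g**2 (t(g) = g**2 + g = g + g**2)
(t(-205) + n(3*(-25)))*(34461 + 32770/44199) = (-205*(1 - 205) + 1)*(34461 + 32770/44199) = (-205*(-204) + 1)*(34461 + 32770*(1/44199)) = (41820 + 1)*(34461 + 32770/44199) = 41821*(1523174509/44199) = 63700681140889/44199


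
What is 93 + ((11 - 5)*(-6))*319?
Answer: -11391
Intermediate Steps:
93 + ((11 - 5)*(-6))*319 = 93 + (6*(-6))*319 = 93 - 36*319 = 93 - 11484 = -11391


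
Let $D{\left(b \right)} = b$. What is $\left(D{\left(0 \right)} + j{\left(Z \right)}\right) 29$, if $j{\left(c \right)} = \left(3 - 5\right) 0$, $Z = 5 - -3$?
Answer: $0$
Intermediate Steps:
$Z = 8$ ($Z = 5 + 3 = 8$)
$j{\left(c \right)} = 0$ ($j{\left(c \right)} = \left(-2\right) 0 = 0$)
$\left(D{\left(0 \right)} + j{\left(Z \right)}\right) 29 = \left(0 + 0\right) 29 = 0 \cdot 29 = 0$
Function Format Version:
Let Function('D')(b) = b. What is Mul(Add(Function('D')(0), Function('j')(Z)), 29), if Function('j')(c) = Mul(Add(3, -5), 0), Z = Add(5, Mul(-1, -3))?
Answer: 0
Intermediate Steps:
Z = 8 (Z = Add(5, 3) = 8)
Function('j')(c) = 0 (Function('j')(c) = Mul(-2, 0) = 0)
Mul(Add(Function('D')(0), Function('j')(Z)), 29) = Mul(Add(0, 0), 29) = Mul(0, 29) = 0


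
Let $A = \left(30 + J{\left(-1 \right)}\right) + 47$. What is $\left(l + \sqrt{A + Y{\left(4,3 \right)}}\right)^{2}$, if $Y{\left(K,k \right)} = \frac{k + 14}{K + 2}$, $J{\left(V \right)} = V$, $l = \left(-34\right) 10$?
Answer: $\frac{\left(2040 - \sqrt{2838}\right)^{2}}{36} \approx 1.0964 \cdot 10^{5}$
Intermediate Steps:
$l = -340$
$Y{\left(K,k \right)} = \frac{14 + k}{2 + K}$
$A = 76$ ($A = \left(30 - 1\right) + 47 = 29 + 47 = 76$)
$\left(l + \sqrt{A + Y{\left(4,3 \right)}}\right)^{2} = \left(-340 + \sqrt{76 + \frac{14 + 3}{2 + 4}}\right)^{2} = \left(-340 + \sqrt{76 + \frac{1}{6} \cdot 17}\right)^{2} = \left(-340 + \sqrt{76 + \frac{17}{6}}\right)^{2} = \left(-340 + \sqrt{\frac{473}{6}}\right)^{2} = \left(-340 + \frac{\sqrt{2838}}{6}\right)^{2}$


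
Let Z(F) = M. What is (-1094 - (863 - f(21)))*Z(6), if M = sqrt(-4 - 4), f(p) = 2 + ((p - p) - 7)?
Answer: -3924*I*sqrt(2) ≈ -5549.4*I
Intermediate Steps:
f(p) = -5 (f(p) = 2 + (0 - 7) = 2 - 7 = -5)
M = 2*I*sqrt(2) (M = sqrt(-8) = 2*I*sqrt(2) ≈ 2.8284*I)
Z(F) = 2*I*sqrt(2)
(-1094 - (863 - f(21)))*Z(6) = (-1094 - (863 - 1*(-5)))*(2*I*sqrt(2)) = (-1094 - (863 + 5))*(2*I*sqrt(2)) = (-1094 - 1*868)*(2*I*sqrt(2)) = (-1094 - 868)*(2*I*sqrt(2)) = -3924*I*sqrt(2)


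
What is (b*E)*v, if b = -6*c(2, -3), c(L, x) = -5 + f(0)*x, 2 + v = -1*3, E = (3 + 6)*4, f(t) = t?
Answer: -5400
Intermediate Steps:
E = 36 (E = 9*4 = 36)
v = -5 (v = -2 - 1*3 = -2 - 3 = -5)
c(L, x) = -5 (c(L, x) = -5 + 0*x = -5 + 0 = -5)
b = 30 (b = -6*(-5) = 30)
(b*E)*v = (30*36)*(-5) = 1080*(-5) = -5400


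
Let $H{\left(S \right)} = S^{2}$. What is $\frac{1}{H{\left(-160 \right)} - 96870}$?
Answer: $- \frac{1}{71270} \approx -1.4031 \cdot 10^{-5}$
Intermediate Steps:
$\frac{1}{H{\left(-160 \right)} - 96870} = \frac{1}{\left(-160\right)^{2} - 96870} = \frac{1}{25600 - 96870} = \frac{1}{-71270} = - \frac{1}{71270}$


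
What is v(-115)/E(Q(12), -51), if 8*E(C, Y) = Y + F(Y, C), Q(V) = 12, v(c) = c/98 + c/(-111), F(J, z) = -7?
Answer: 2990/157731 ≈ 0.018956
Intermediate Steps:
v(c) = 13*c/10878 (v(c) = c*(1/98) + c*(-1/111) = c/98 - c/111 = 13*c/10878)
E(C, Y) = -7/8 + Y/8 (E(C, Y) = (Y - 7)/8 = (-7 + Y)/8 = -7/8 + Y/8)
v(-115)/E(Q(12), -51) = ((13/10878)*(-115))/(-7/8 + (⅛)*(-51)) = -1495/(10878*(-7/8 - 51/8)) = -1495/(10878*(-29/4)) = -1495/10878*(-4/29) = 2990/157731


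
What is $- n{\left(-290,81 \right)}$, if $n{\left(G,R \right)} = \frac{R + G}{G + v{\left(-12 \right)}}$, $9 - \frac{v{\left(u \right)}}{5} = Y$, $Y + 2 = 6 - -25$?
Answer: $- \frac{209}{390} \approx -0.5359$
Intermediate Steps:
$Y = 29$ ($Y = -2 + \left(6 - -25\right) = -2 + \left(6 + 25\right) = -2 + 31 = 29$)
$v{\left(u \right)} = -100$ ($v{\left(u \right)} = 45 - 145 = -100$)
$n{\left(G,R \right)} = \frac{G + R}{-100 + G}$ ($n{\left(G,R \right)} = \frac{R + G}{G - 100} = \frac{G + R}{-100 + G}$)
$- n{\left(-290,81 \right)} = - \frac{-290 + 81}{-100 - 290} = - \frac{-209}{-390} = - \frac{\left(-1\right) \left(-209\right)}{390} = \left(-1\right) \frac{209}{390} = - \frac{209}{390}$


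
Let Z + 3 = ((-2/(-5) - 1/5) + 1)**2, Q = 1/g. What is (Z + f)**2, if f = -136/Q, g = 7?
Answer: 568297921/625 ≈ 9.0928e+5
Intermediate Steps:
Q = 1/7 ≈ 0.14286
Z = -39/25 (Z = -3 + ((-2/(-5) - 1/5) + 1)**2 = -3 + ((-2*(-1/5) - 1*1/5) + 1)**2 = -3 + ((2/5 - 1/5) + 1)**2 = -3 + (1/5 + 1)**2 = -3 + (6/5)**2 = -3 + 36/25 = -39/25 ≈ -1.5600)
f = -952 (f = -136/1/7 = -136*7 = -952)
(Z + f)**2 = (-39/25 - 952)**2 = (-23839/25)**2 = 568297921/625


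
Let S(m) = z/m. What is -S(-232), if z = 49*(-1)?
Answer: -49/232 ≈ -0.21121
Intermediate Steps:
z = -49
S(m) = -49/m
-S(-232) = -(-49)/(-232) = -(-49)*(-1)/232 = -1*49/232 = -49/232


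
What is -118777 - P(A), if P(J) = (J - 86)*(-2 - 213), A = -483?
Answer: -241112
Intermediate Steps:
P(J) = 18490 - 215*J (P(J) = (-86 + J)*(-215) = 18490 - 215*J)
-118777 - P(A) = -118777 - (18490 - 215*(-483)) = -118777 - (18490 + 103845) = -118777 - 1*122335 = -118777 - 122335 = -241112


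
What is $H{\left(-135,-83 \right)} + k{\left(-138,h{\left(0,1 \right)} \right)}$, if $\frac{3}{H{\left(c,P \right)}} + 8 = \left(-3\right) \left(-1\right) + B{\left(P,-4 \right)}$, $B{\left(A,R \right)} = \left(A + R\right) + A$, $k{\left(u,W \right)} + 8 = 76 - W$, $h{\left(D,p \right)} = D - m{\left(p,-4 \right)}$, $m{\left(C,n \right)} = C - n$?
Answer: $\frac{12772}{175} \approx 72.983$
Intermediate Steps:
$h{\left(D,p \right)} = -4 + D - p$ ($h{\left(D,p \right)} = D - \left(p - -4\right) = D - \left(p + 4\right) = D - \left(4 + p\right) = -4 + D - p$)
$k{\left(u,W \right)} = 68 - W$ ($k{\left(u,W \right)} = -8 - \left(-76 + W\right) = 68 - W$)
$B{\left(A,R \right)} = R + 2 A$
$H{\left(c,P \right)} = \frac{3}{-9 + 2 P}$ ($H{\left(c,P \right)} = \frac{3}{-8 + \left(\left(-3\right) \left(-1\right) + \left(-4 + 2 P\right)\right)} = \frac{3}{-8 + \left(3 + \left(-4 + 2 P\right)\right)} = \frac{3}{-8 + \left(-1 + 2 P\right)} = \frac{3}{-9 + 2 P}$)
$H{\left(-135,-83 \right)} + k{\left(-138,h{\left(0,1 \right)} \right)} = \frac{3}{-9 + 2 \left(-83\right)} + \left(68 - \left(-4 + 0 - 1\right)\right) = \frac{3}{-9 - 166} + \left(68 - \left(-4 + 0 - 1\right)\right) = \frac{3}{-175} + \left(68 - -5\right) = 3 \left(- \frac{1}{175}\right) + \left(68 + 5\right) = - \frac{3}{175} + 73 = \frac{12772}{175}$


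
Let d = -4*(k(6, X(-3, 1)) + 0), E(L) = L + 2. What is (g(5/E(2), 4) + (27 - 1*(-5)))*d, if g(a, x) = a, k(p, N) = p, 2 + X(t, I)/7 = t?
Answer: -798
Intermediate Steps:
X(t, I) = -14 + 7*t
E(L) = 2 + L
d = -24 (d = -4*(6 + 0) = -4*6 = -24)
(g(5/E(2), 4) + (27 - 1*(-5)))*d = (5/(2 + 2) + (27 - 1*(-5)))*(-24) = (5/4 + (27 + 5))*(-24) = (5*(1/4) + 32)*(-24) = (5/4 + 32)*(-24) = (133/4)*(-24) = -798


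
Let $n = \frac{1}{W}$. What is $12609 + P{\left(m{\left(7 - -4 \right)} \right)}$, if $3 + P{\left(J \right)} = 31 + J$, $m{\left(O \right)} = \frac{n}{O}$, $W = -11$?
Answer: $\frac{1529076}{121} \approx 12637.0$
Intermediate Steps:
$n = - \frac{1}{11}$ ($n = \frac{1}{-11} = - \frac{1}{11} \approx -0.090909$)
$m{\left(O \right)} = - \frac{1}{11 O}$
$P{\left(J \right)} = 28 + J$ ($P{\left(J \right)} = -3 + \left(31 + J\right) = 28 + J$)
$12609 + P{\left(m{\left(7 - -4 \right)} \right)} = 12609 + \left(28 - \frac{1}{11 \left(7 - -4\right)}\right) = 12609 + \left(28 - \frac{1}{11 \left(7 + 4\right)}\right) = 12609 + \left(28 - \frac{1}{11 \cdot 11}\right) = 12609 + \left(28 - \frac{1}{121}\right) = 12609 + \frac{3387}{121} = \frac{1529076}{121}$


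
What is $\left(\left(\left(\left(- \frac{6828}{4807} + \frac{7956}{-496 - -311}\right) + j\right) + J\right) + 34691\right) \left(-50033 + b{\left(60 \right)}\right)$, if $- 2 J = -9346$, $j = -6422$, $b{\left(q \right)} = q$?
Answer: $- \frac{132908409854374}{80845} \approx -1.644 \cdot 10^{9}$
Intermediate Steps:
$J = 4673$ ($J = \left(- \frac{1}{2}\right) \left(-9346\right) = 4673$)
$\left(\left(\left(\left(- \frac{6828}{4807} + \frac{7956}{-496 - -311}\right) + j\right) + J\right) + 34691\right) \left(-50033 + b{\left(60 \right)}\right) = \left(\left(\left(\left(- \frac{6828}{4807} + \frac{7956}{-496 - -311}\right) - 6422\right) + 4673\right) + 34691\right) \left(-50033 + 60\right) = \left(\left(\left(\left(\left(-6828\right) \frac{1}{4807} + \frac{7956}{-496 + 311}\right) - 6422\right) + 4673\right) + 34691\right) \left(-49973\right) = \left(\left(\left(\left(- \frac{6828}{4807} + \frac{7956}{-185}\right) - 6422\right) + 4673\right) + 34691\right) \left(-49973\right) = \left(\left(\left(\left(- \frac{6828}{4807} + 7956 \left(- \frac{1}{185}\right)\right) - 6422\right) + 4673\right) + 34691\right) \left(-49973\right) = \left(\left(\left(\left(- \frac{6828}{4807} - \frac{7956}{185}\right) - 6422\right) + 4673\right) + 34691\right) \left(-49973\right) = \left(\left(\left(- \frac{39507672}{889295} - 6422\right) + 4673\right) + 34691\right) \left(-49973\right) = \left(\left(- \frac{5750560162}{889295} + 4673\right) + 34691\right) \left(-49973\right) = \left(- \frac{1594884627}{889295} + 34691\right) \left(-49973\right) = \frac{29255648218}{889295} \left(-49973\right) = - \frac{132908409854374}{80845}$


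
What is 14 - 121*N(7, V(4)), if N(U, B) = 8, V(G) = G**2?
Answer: -954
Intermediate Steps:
14 - 121*N(7, V(4)) = 14 - 121*8 = 14 - 968 = -954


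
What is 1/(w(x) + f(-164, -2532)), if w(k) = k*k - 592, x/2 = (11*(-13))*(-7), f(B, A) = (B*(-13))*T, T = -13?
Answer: 1/3979696 ≈ 2.5128e-7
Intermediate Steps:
f(B, A) = 169*B (f(B, A) = (B*(-13))*(-13) = -13*B*(-13) = 169*B)
x = 2002 (x = 2*((11*(-13))*(-7)) = 2*(-143*(-7)) = 2*1001 = 2002)
w(k) = -592 + k² (w(k) = k² - 592 = -592 + k²)
1/(w(x) + f(-164, -2532)) = 1/((-592 + 2002²) + 169*(-164)) = 1/((-592 + 4008004) - 27716) = 1/(4007412 - 27716) = 1/3979696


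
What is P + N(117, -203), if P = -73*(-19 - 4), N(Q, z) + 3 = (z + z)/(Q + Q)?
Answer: 195889/117 ≈ 1674.3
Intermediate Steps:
N(Q, z) = -3 + z/Q (N(Q, z) = -3 + (z + z)/(Q + Q) = -3 + (2*z)/((2*Q)) = -3 + (2*z)*(1/(2*Q)) = -3 + z/Q)
P = 1679 (P = -73*(-23) = 1679)
P + N(117, -203) = 1679 + (-3 - 203/117) = 1679 - 554/117 = 195889/117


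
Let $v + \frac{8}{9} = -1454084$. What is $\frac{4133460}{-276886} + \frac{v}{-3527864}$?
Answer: $- \frac{15952127603507}{1098918170442} \approx -14.516$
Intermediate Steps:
$v = - \frac{13086764}{9}$ ($v = - \frac{8}{9} - 1454084 = - \frac{13086764}{9} \approx -1.4541 \cdot 10^{6}$)
$\frac{4133460}{-276886} + \frac{v}{-3527864} = \frac{4133460}{-276886} - \frac{13086764}{9 \left(-3527864\right)} = 4133460 \left(- \frac{1}{276886}\right) - - \frac{3271691}{7937694} = - \frac{2066730}{138443} + \frac{3271691}{7937694} = - \frac{15952127603507}{1098918170442}$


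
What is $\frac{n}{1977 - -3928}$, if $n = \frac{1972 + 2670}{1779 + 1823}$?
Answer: $\frac{2321}{10634905} \approx 0.00021824$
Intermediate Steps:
$n = \frac{2321}{1801}$ ($n = \frac{4642}{3602} = 4642 \cdot \frac{1}{3602} = \frac{2321}{1801} \approx 1.2887$)
$\frac{n}{1977 - -3928} = \frac{2321}{1801 \left(1977 - -3928\right)} = \frac{2321}{1801 \left(1977 + 3928\right)} = \frac{2321}{1801 \cdot 5905} = \frac{2321}{1801} \cdot \frac{1}{5905} = \frac{2321}{10634905}$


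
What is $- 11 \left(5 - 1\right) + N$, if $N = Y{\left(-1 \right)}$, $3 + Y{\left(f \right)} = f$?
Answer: $-48$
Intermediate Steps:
$Y{\left(f \right)} = -3 + f$
$N = -4$ ($N = -3 - 1 = -4$)
$- 11 \left(5 - 1\right) + N = - 11 \left(5 - 1\right) - 4 = \left(-11\right) 4 - 4 = -44 - 4 = -48$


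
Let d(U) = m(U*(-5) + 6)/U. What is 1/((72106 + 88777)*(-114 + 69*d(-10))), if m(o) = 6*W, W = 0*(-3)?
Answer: -1/18340662 ≈ -5.4524e-8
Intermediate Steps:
W = 0
m(o) = 0 (m(o) = 6*0 = 0)
d(U) = 0 (d(U) = 0/U = 0)
1/((72106 + 88777)*(-114 + 69*d(-10))) = 1/((72106 + 88777)*(-114 + 69*0)) = 1/(160883*(-114 + 0)) = (1/160883)/(-114) = (1/160883)*(-1/114) = -1/18340662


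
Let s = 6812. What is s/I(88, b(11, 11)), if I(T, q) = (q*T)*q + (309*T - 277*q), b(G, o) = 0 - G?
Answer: 6812/40887 ≈ 0.16661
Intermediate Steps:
b(G, o) = -G
I(T, q) = -277*q + 309*T + T*q² (I(T, q) = (T*q)*q + (-277*q + 309*T) = T*q² + (-277*q + 309*T) = -277*q + 309*T + T*q²)
s/I(88, b(11, 11)) = 6812/(-(-277)*11 + 309*88 + 88*(-1*11)²) = 6812/(-277*(-11) + 27192 + 88*(-11)²) = 6812/(3047 + 27192 + 88*121) = 6812/(3047 + 27192 + 10648) = 6812/40887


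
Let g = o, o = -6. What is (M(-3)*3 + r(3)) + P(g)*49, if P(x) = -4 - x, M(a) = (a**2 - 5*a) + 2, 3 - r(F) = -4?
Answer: 183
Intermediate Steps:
r(F) = 7 (r(F) = 3 - 1*(-4) = 3 + 4 = 7)
M(a) = 2 + a**2 - 5*a
g = -6
(M(-3)*3 + r(3)) + P(g)*49 = ((2 + (-3)**2 - 5*(-3))*3 + 7) + (-4 - 1*(-6))*49 = ((2 + 9 + 15)*3 + 7) + (-4 + 6)*49 = (26*3 + 7) + 2*49 = (78 + 7) + 98 = 85 + 98 = 183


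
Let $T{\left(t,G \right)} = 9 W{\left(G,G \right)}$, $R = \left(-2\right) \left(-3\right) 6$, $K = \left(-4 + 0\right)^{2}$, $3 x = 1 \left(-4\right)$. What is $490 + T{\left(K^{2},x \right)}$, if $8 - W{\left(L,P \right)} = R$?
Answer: $238$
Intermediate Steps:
$x = - \frac{4}{3}$ ($x = \frac{1 \left(-4\right)}{3} = \frac{1}{3} \left(-4\right) = - \frac{4}{3} \approx -1.3333$)
$K = 16$ ($K = \left(-4\right)^{2} = 16$)
$R = 36$ ($R = 6 \cdot 6 = 36$)
$W{\left(L,P \right)} = -28$ ($W{\left(L,P \right)} = 8 - 36 = -28$)
$T{\left(t,G \right)} = -252$ ($T{\left(t,G \right)} = 9 \left(-28\right) = -252$)
$490 + T{\left(K^{2},x \right)} = 490 - 252 = 238$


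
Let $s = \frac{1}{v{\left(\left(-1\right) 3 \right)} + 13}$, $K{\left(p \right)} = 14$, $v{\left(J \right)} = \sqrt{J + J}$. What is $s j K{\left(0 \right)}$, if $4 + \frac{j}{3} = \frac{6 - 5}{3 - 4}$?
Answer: $- \frac{78}{5} + \frac{6 i \sqrt{6}}{5} \approx -15.6 + 2.9394 i$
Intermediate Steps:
$v{\left(J \right)} = \sqrt{2} \sqrt{J}$ ($v{\left(J \right)} = \sqrt{2 J} = \sqrt{2} \sqrt{J}$)
$j = -15$ ($j = -12 + 3 \frac{6 - 5}{3 - 4} = -12 + 3 \cdot 1 \frac{1}{-1} = -12 + 3 \cdot 1 \left(-1\right) = -12 + 3 \left(-1\right) = -12 - 3 = -15$)
$s = \frac{1}{13 + i \sqrt{6}}$ ($s = \frac{1}{\sqrt{2} \sqrt{\left(-1\right) 3} + 13} = \frac{1}{\sqrt{2} \sqrt{-3} + 13} = \frac{1}{\sqrt{2} i \sqrt{3} + 13} = \frac{1}{i \sqrt{6} + 13} = \frac{1}{13 + i \sqrt{6}} \approx 0.074286 - 0.013997 i$)
$s j K{\left(0 \right)} = \left(\frac{13}{175} - \frac{i \sqrt{6}}{175}\right) \left(-15\right) 14 = \left(- \frac{39}{35} + \frac{3 i \sqrt{6}}{35}\right) 14 = - \frac{78}{5} + \frac{6 i \sqrt{6}}{5}$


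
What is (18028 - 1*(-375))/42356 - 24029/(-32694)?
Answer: 809720003/692393532 ≈ 1.1695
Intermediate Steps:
(18028 - 1*(-375))/42356 - 24029/(-32694) = (18028 + 375)*(1/42356) - 24029*(-1/32694) = 18403*(1/42356) + 24029/32694 = 18403/42356 + 24029/32694 = 809720003/692393532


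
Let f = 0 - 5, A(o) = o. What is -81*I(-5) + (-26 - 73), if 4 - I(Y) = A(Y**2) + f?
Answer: 1197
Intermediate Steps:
f = -5
I(Y) = 9 - Y**2 (I(Y) = 4 - (Y**2 - 5) = 4 - (-5 + Y**2) = 4 + (5 - Y**2) = 9 - Y**2)
-81*I(-5) + (-26 - 73) = -81*(9 - 1*(-5)**2) + (-26 - 73) = -81*(9 - 1*25) - 99 = -81*(9 - 25) - 99 = -81*(-16) - 99 = 1296 - 99 = 1197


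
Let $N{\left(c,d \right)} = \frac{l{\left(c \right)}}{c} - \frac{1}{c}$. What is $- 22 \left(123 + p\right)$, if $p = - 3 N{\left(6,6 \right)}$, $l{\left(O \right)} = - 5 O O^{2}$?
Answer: $-14597$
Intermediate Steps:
$l{\left(O \right)} = - 5 O^{3}$
$N{\left(c,d \right)} = - \frac{1}{c} - 5 c^{2}$ ($N{\left(c,d \right)} = \frac{\left(-5\right) c^{3}}{c} - \frac{1}{c} = - 5 c^{2} - \frac{1}{c} = - \frac{1}{c} - 5 c^{2}$)
$p = \frac{1081}{2}$ ($p = - 3 \frac{-1 - 5 \cdot 6^{3}}{6} = - 3 \frac{-1 - 1080}{6} = - 3 \cdot \frac{1}{6} \left(-1081\right) = \left(-3\right) \left(- \frac{1081}{6}\right) = \frac{1081}{2} \approx 540.5$)
$- 22 \left(123 + p\right) = - 22 \left(123 + \frac{1081}{2}\right) = \left(-22\right) \frac{1327}{2} = -14597$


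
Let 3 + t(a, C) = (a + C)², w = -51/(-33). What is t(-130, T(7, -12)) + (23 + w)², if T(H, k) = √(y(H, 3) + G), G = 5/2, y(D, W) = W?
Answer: 4236205/242 - 130*√22 ≈ 16895.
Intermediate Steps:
G = 5/2 (G = 5*(½) = 5/2 ≈ 2.5000)
w = 17/11 (w = -51*(-1/33) = 17/11 ≈ 1.5455)
T(H, k) = √22/2 (T(H, k) = √(3 + 5/2) = √(11/2) = √22/2)
t(a, C) = -3 + (C + a)² (t(a, C) = -3 + (a + C)² = -3 + (C + a)²)
t(-130, T(7, -12)) + (23 + w)² = (-3 + (√22/2 - 130)²) + (23 + 17/11)² = (-3 + (-130 + √22/2)²) + (270/11)² = (-3 + (-130 + √22/2)²) + 72900/121 = 72537/121 + (-130 + √22/2)²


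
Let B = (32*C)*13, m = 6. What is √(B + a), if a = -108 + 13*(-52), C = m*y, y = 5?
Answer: 4*√731 ≈ 108.15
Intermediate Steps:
C = 30 (C = 6*5 = 30)
a = -784 (a = -108 - 676 = -784)
B = 12480 (B = (32*30)*13 = 960*13 = 12480)
√(B + a) = √(12480 - 784) = √11696 = 4*√731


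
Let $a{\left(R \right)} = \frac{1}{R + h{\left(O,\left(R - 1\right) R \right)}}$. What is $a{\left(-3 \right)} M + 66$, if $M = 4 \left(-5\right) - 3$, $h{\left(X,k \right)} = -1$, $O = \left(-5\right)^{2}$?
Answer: $\frac{287}{4} \approx 71.75$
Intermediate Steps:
$O = 25$
$M = -23$ ($M = -20 - 3 = -23$)
$a{\left(R \right)} = \frac{1}{-1 + R}$ ($a{\left(R \right)} = \frac{1}{R - 1} = \frac{1}{-1 + R}$)
$a{\left(-3 \right)} M + 66 = \frac{1}{-1 - 3} \left(-23\right) + 66 = \frac{1}{-4} \left(-23\right) + 66 = \left(- \frac{1}{4}\right) \left(-23\right) + 66 = \frac{23}{4} + 66 = \frac{287}{4}$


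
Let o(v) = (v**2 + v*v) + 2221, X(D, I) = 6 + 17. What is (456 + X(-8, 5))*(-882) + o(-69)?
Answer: -410735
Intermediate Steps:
X(D, I) = 23
o(v) = 2221 + 2*v**2 (o(v) = (v**2 + v**2) + 2221 = 2*v**2 + 2221 = 2221 + 2*v**2)
(456 + X(-8, 5))*(-882) + o(-69) = (456 + 23)*(-882) + (2221 + 2*(-69)**2) = 479*(-882) + (2221 + 2*4761) = -422478 + (2221 + 9522) = -422478 + 11743 = -410735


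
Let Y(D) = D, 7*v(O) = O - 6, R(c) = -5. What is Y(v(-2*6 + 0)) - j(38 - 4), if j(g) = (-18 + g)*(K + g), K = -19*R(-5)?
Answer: -14466/7 ≈ -2066.6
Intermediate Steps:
K = 95 (K = -19*(-5) = 95)
v(O) = -6/7 + O/7 (v(O) = (O - 6)/7 = (-6 + O)/7 = -6/7 + O/7)
j(g) = (-18 + g)*(95 + g)
Y(v(-2*6 + 0)) - j(38 - 4) = (-6/7 + (-2*6 + 0)/7) - (-1710 + (38 - 4)² + 77*(38 - 4)) = (-6/7 + (-12 + 0)/7) - (-1710 + 34² + 77*34) = (-6/7 + (⅐)*(-12)) - (-1710 + 1156 + 2618) = (-6/7 - 12/7) - 1*2064 = -18/7 - 2064 = -14466/7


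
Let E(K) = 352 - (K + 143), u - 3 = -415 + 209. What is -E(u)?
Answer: -412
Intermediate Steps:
u = -203 (u = 3 + (-415 + 209) = 3 - 206 = -203)
E(K) = 209 - K (E(K) = 352 - (143 + K) = 352 + (-143 - K) = 209 - K)
-E(u) = -(209 - 1*(-203)) = -(209 + 203) = -1*412 = -412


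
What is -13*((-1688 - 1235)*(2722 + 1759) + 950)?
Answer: 170261169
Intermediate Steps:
-13*((-1688 - 1235)*(2722 + 1759) + 950) = -13*(-2923*4481 + 950) = -13*(-13097963 + 950) = -13*(-13097013) = 170261169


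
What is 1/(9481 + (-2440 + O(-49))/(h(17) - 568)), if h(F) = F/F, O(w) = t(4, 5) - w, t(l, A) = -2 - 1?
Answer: 9/85367 ≈ 0.00010543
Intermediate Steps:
t(l, A) = -3
O(w) = -3 - w
h(F) = 1
1/(9481 + (-2440 + O(-49))/(h(17) - 568)) = 1/(9481 + (-2440 + (-3 - 1*(-49)))/(1 - 568)) = 1/(9481 + (-2440 + (-3 + 49))/(-567)) = 1/(9481 + (-2440 + 46)*(-1/567)) = 1/(9481 - 2394*(-1/567)) = 1/(9481 + 38/9) = 1/(85367/9) = 9/85367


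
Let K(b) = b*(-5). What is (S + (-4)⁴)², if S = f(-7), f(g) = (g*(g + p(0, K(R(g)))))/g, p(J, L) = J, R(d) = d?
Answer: 62001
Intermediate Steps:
K(b) = -5*b
f(g) = g (f(g) = (g*(g + 0))/g = (g*g)/g = g²/g = g)
S = -7
(S + (-4)⁴)² = (-7 + (-4)⁴)² = (-7 + 256)² = 249² = 62001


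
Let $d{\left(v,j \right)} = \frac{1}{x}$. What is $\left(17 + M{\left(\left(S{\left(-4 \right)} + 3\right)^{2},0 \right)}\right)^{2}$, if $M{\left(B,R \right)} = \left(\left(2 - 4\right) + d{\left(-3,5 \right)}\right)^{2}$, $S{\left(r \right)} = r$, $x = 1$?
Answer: $324$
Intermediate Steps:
$d{\left(v,j \right)} = 1$ ($d{\left(v,j \right)} = 1^{-1} = 1$)
$M{\left(B,R \right)} = 1$ ($M{\left(B,R \right)} = \left(\left(2 - 4\right) + 1\right)^{2} = \left(-2 + 1\right)^{2} = \left(-1\right)^{2} = 1$)
$\left(17 + M{\left(\left(S{\left(-4 \right)} + 3\right)^{2},0 \right)}\right)^{2} = \left(17 + 1\right)^{2} = 18^{2} = 324$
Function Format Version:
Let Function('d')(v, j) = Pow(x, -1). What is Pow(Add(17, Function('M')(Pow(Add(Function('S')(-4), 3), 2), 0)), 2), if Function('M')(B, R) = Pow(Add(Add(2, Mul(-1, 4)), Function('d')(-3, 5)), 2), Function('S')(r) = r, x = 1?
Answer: 324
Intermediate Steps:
Function('d')(v, j) = 1 (Function('d')(v, j) = Pow(1, -1) = 1)
Function('M')(B, R) = 1 (Function('M')(B, R) = Pow(Add(Add(2, Mul(-1, 4)), 1), 2) = Pow(Add(Add(2, -4), 1), 2) = Pow(Add(-2, 1), 2) = Pow(-1, 2) = 1)
Pow(Add(17, Function('M')(Pow(Add(Function('S')(-4), 3), 2), 0)), 2) = Pow(Add(17, 1), 2) = Pow(18, 2) = 324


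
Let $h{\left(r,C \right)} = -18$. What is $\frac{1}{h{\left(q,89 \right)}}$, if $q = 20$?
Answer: $- \frac{1}{18} \approx -0.055556$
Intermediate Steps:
$\frac{1}{h{\left(q,89 \right)}} = \frac{1}{-18} = - \frac{1}{18}$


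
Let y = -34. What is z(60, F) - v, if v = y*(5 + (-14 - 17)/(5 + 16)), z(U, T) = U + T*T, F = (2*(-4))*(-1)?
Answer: 5120/21 ≈ 243.81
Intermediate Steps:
F = 8 (F = -8*(-1) = 8)
z(U, T) = U + T²
v = -2516/21 (v = -34*(5 + (-14 - 17)/(5 + 16)) = -34*(5 - 31/21) = -34*74/21 = -2516/21 ≈ -119.81)
z(60, F) - v = (60 + 8²) - 1*(-2516/21) = (60 + 64) + 2516/21 = 124 + 2516/21 = 5120/21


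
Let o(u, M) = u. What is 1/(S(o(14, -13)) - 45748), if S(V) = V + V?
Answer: -1/45720 ≈ -2.1872e-5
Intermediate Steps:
S(V) = 2*V
1/(S(o(14, -13)) - 45748) = 1/(2*14 - 45748) = 1/(28 - 45748) = 1/(-45720) = -1/45720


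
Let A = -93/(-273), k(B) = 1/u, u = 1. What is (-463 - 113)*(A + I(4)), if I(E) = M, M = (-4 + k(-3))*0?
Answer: -17856/91 ≈ -196.22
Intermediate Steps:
k(B) = 1 (k(B) = 1/1 = 1)
M = 0 (M = (-4 + 1)*0 = -3*0 = 0)
I(E) = 0
A = 31/91 (A = -93*(-1/273) = 31/91 ≈ 0.34066)
(-463 - 113)*(A + I(4)) = (-463 - 113)*(31/91 + 0) = -576*31/91 = -17856/91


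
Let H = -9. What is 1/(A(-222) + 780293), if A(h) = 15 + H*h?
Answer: 1/782306 ≈ 1.2783e-6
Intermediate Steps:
A(h) = 15 - 9*h
1/(A(-222) + 780293) = 1/((15 - 9*(-222)) + 780293) = 1/((15 + 1998) + 780293) = 1/(2013 + 780293) = 1/782306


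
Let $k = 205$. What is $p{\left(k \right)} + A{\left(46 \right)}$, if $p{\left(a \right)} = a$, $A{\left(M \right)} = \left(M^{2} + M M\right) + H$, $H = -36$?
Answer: $4401$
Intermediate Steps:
$A{\left(M \right)} = -36 + 2 M^{2}$ ($A{\left(M \right)} = \left(M^{2} + M M\right) - 36 = \left(M^{2} + M^{2}\right) - 36 = 2 M^{2} - 36 = -36 + 2 M^{2}$)
$p{\left(k \right)} + A{\left(46 \right)} = 205 - \left(36 - 2 \cdot 46^{2}\right) = 205 + \left(-36 + 2 \cdot 2116\right) = 205 + \left(-36 + 4232\right) = 205 + 4196 = 4401$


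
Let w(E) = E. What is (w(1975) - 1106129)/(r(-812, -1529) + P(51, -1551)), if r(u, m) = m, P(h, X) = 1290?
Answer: 1104154/239 ≈ 4619.9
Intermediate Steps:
(w(1975) - 1106129)/(r(-812, -1529) + P(51, -1551)) = (1975 - 1106129)/(-1529 + 1290) = -1104154/(-239) = -1104154*(-1/239) = 1104154/239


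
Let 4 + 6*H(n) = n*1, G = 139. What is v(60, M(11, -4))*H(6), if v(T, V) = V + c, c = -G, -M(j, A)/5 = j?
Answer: -194/3 ≈ -64.667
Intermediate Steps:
M(j, A) = -5*j
H(n) = -⅔ + n/6 (H(n) = -⅔ + (n*1)/6 = -⅔ + n/6)
c = -139 (c = -1*139 = -139)
v(T, V) = -139 + V (v(T, V) = V - 139 = -139 + V)
v(60, M(11, -4))*H(6) = (-139 - 5*11)*(-⅔ + (⅙)*6) = (-139 - 55)*(-⅔ + 1) = -194*⅓ = -194/3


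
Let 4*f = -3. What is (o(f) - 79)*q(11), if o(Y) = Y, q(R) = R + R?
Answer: -3509/2 ≈ -1754.5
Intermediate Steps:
f = -¾ (f = (¼)*(-3) = -¾ ≈ -0.75000)
q(R) = 2*R
(o(f) - 79)*q(11) = (-¾ - 79)*(2*11) = -319/4*22 = -3509/2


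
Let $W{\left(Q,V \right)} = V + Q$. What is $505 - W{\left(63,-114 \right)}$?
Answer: $556$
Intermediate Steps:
$W{\left(Q,V \right)} = Q + V$
$505 - W{\left(63,-114 \right)} = 505 - \left(63 - 114\right) = 505 - -51 = 505 + 51 = 556$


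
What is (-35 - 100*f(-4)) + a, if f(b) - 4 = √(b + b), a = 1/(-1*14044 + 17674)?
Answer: -1579049/3630 - 200*I*√2 ≈ -435.0 - 282.84*I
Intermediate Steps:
a = 1/3630 (a = 1/(-14044 + 17674) = 1/3630 ≈ 0.00027548)
f(b) = 4 + √2*√b (f(b) = 4 + √(b + b) = 4 + √(2*b) = 4 + √2*√b)
(-35 - 100*f(-4)) + a = (-35 - 100*(4 + √2*√(-4))) + 1/3630 = (-35 - 100*(4 + √2*(2*I))) + 1/3630 = (-35 - 100*(4 + 2*I*√2)) + 1/3630 = (-35 + (-400 - 200*I*√2)) + 1/3630 = (-435 - 200*I*√2) + 1/3630 = -1579049/3630 - 200*I*√2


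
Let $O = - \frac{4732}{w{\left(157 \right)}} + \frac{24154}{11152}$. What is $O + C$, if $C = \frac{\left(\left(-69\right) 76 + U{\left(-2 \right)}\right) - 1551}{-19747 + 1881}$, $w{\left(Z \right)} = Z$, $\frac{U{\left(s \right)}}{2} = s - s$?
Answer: $- \frac{215790807399}{7820234056} \approx -27.594$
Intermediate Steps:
$U{\left(s \right)} = 0$ ($U{\left(s \right)} = 2 \left(s - s\right) = 2 \cdot 0 = 0$)
$O = - \frac{24489543}{875432}$ ($O = - \frac{4732}{157} + \frac{24154}{11152} = \left(-4732\right) \frac{1}{157} + 24154 \cdot \frac{1}{11152} = - \frac{4732}{157} + \frac{12077}{5576} = - \frac{24489543}{875432} \approx -27.974$)
$C = \frac{6795}{17866}$ ($C = \frac{\left(\left(-69\right) 76 + 0\right) - 1551}{-19747 + 1881} = \frac{\left(-5244 + 0\right) - 1551}{-17866} = \left(-5244 - 1551\right) \left(- \frac{1}{17866}\right) = \left(-6795\right) \left(- \frac{1}{17866}\right) = \frac{6795}{17866} \approx 0.38033$)
$O + C = - \frac{24489543}{875432} + \frac{6795}{17866} = - \frac{215790807399}{7820234056}$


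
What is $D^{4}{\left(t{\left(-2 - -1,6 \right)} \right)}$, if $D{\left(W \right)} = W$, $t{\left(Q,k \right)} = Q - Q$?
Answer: $0$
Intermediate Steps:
$t{\left(Q,k \right)} = 0$
$D^{4}{\left(t{\left(-2 - -1,6 \right)} \right)} = 0^{4} = 0$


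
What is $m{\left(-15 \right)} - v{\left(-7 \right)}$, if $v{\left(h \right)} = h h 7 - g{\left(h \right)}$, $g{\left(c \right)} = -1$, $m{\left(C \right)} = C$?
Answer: $-359$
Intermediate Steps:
$v{\left(h \right)} = 1 + 7 h^{2}$ ($v{\left(h \right)} = h h 7 - -1 = h^{2} \cdot 7 + 1 = 7 h^{2} + 1 = 1 + 7 h^{2}$)
$m{\left(-15 \right)} - v{\left(-7 \right)} = -15 - \left(1 + 7 \left(-7\right)^{2}\right) = -15 - \left(1 + 7 \cdot 49\right) = -15 - \left(1 + 343\right) = -15 - 344 = -359$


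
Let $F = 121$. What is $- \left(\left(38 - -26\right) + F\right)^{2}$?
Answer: $-34225$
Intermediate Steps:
$- \left(\left(38 - -26\right) + F\right)^{2} = - \left(\left(38 - -26\right) + 121\right)^{2} = - \left(\left(38 + 26\right) + 121\right)^{2} = - \left(64 + 121\right)^{2} = - 185^{2} = \left(-1\right) 34225 = -34225$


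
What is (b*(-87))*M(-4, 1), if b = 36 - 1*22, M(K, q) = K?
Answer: 4872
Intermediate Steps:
b = 14 (b = 36 - 22 = 14)
(b*(-87))*M(-4, 1) = (14*(-87))*(-4) = -1218*(-4) = 4872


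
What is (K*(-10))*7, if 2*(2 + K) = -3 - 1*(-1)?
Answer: 210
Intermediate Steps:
K = -3 (K = -2 + (-3 - 1*(-1))/2 = -2 + (-3 + 1)/2 = -2 + (1/2)*(-2) = -2 - 1 = -3)
(K*(-10))*7 = -3*(-10)*7 = 30*7 = 210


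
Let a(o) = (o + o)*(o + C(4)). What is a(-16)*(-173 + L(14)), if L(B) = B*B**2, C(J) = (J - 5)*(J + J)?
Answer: 1974528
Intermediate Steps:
C(J) = 2*J*(-5 + J) (C(J) = (-5 + J)*(2*J) = 2*J*(-5 + J))
a(o) = 2*o*(-8 + o) (a(o) = (o + o)*(o + 2*4*(-5 + 4)) = (2*o)*(o + 2*4*(-1)) = (2*o)*(o - 8) = (2*o)*(-8 + o) = 2*o*(-8 + o))
L(B) = B**3
a(-16)*(-173 + L(14)) = (2*(-16)*(-8 - 16))*(-173 + 14**3) = (2*(-16)*(-24))*(-173 + 2744) = 768*2571 = 1974528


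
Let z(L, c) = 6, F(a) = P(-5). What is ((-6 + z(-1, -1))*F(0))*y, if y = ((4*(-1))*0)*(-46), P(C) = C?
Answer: 0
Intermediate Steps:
F(a) = -5
y = 0 (y = -4*0*(-46) = 0*(-46) = 0)
((-6 + z(-1, -1))*F(0))*y = ((-6 + 6)*(-5))*0 = (0*(-5))*0 = 0*0 = 0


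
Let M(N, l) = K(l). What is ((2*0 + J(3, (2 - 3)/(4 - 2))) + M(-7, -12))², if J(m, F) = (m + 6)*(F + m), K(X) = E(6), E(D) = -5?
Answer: 1225/4 ≈ 306.25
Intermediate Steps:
K(X) = -5
M(N, l) = -5
J(m, F) = (6 + m)*(F + m)
((2*0 + J(3, (2 - 3)/(4 - 2))) + M(-7, -12))² = ((2*0 + (3² + 6*((2 - 3)/(4 - 2)) + 6*3 + ((2 - 3)/(4 - 2))*3)) - 5)² = ((0 + (9 + 6*(-1/2) + 18 - 1/2*3)) - 5)² = ((0 + (9 + 6*(-1*½) + 18 - 1*½*3)) - 5)² = ((0 + (9 + 6*(-½) + 18 - ½*3)) - 5)² = ((0 + (9 - 3 + 18 - 3/2)) - 5)² = ((0 + 45/2) - 5)² = (45/2 - 5)² = (35/2)² = 1225/4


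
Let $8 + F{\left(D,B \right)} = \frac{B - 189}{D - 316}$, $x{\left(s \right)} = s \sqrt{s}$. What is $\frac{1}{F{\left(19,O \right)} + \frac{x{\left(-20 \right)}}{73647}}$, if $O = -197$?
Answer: $- \frac{3957624884367}{26517420130090} + \frac{160403166 i \sqrt{5}}{13258710065045} \approx -0.14925 + 2.7052 \cdot 10^{-5} i$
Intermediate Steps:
$x{\left(s \right)} = s^{\frac{3}{2}}$
$F{\left(D,B \right)} = -8 + \frac{-189 + B}{-316 + D}$ ($F{\left(D,B \right)} = -8 + \frac{B - 189}{D - 316} = -8 + \frac{-189 + B}{-316 + D}$)
$\frac{1}{F{\left(19,O \right)} + \frac{x{\left(-20 \right)}}{73647}} = \frac{1}{\frac{2339 - 197 - 152}{-316 + 19} + \frac{\left(-20\right)^{\frac{3}{2}}}{73647}} = \frac{1}{\frac{2339 - 197 - 152}{-297} + - 40 i \sqrt{5} \cdot \frac{1}{73647}} = \frac{1}{\left(- \frac{1}{297}\right) 1990 - \frac{40 i \sqrt{5}}{73647}} = \frac{1}{- \frac{1990}{297} - \frac{40 i \sqrt{5}}{73647}}$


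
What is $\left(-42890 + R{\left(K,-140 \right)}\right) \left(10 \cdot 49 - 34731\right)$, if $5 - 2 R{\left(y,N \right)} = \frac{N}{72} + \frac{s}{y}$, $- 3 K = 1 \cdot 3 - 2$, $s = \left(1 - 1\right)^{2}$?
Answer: $\frac{52865193515}{36} \approx 1.4685 \cdot 10^{9}$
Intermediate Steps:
$s = 0$ ($s = 0^{2} = 0$)
$K = - \frac{1}{3}$ ($K = - \frac{1 \cdot 3 - 2}{3} = - \frac{3 - 2}{3} = \left(- \frac{1}{3}\right) 1 = - \frac{1}{3} \approx -0.33333$)
$R{\left(y,N \right)} = \frac{5}{2} - \frac{N}{144}$ ($R{\left(y,N \right)} = \frac{5}{2} - \frac{\frac{N}{72} + \frac{0}{y}}{2} = \frac{5}{2} - \frac{N \frac{1}{72} + 0}{2} = \frac{5}{2} - \frac{\frac{N}{72} + 0}{2} = \frac{5}{2} - \frac{\frac{1}{72} N}{2} = \frac{5}{2} - \frac{N}{144}$)
$\left(-42890 + R{\left(K,-140 \right)}\right) \left(10 \cdot 49 - 34731\right) = \left(-42890 + \left(\frac{5}{2} - - \frac{35}{36}\right)\right) \left(10 \cdot 49 - 34731\right) = \left(-42890 + \left(\frac{5}{2} + \frac{35}{36}\right)\right) \left(490 - 34731\right) = \left(-42890 + \frac{125}{36}\right) \left(-34241\right) = \left(- \frac{1543915}{36}\right) \left(-34241\right) = \frac{52865193515}{36}$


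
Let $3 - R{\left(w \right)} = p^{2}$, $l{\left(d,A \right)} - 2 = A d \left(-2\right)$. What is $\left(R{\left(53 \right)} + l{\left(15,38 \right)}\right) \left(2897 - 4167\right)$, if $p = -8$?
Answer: $1522730$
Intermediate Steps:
$l{\left(d,A \right)} = 2 - 2 A d$ ($l{\left(d,A \right)} = 2 + A d \left(-2\right) = 2 - 2 A d$)
$R{\left(w \right)} = -61$ ($R{\left(w \right)} = 3 - \left(-8\right)^{2} = 3 - 64 = -61$)
$\left(R{\left(53 \right)} + l{\left(15,38 \right)}\right) \left(2897 - 4167\right) = \left(-61 + \left(2 - 76 \cdot 15\right)\right) \left(2897 - 4167\right) = \left(-61 + \left(2 - 1140\right)\right) \left(-1270\right) = \left(-61 - 1138\right) \left(-1270\right) = \left(-1199\right) \left(-1270\right) = 1522730$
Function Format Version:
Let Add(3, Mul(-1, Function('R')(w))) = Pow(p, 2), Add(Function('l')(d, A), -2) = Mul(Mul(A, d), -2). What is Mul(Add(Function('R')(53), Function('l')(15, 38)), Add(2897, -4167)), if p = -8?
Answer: 1522730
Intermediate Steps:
Function('l')(d, A) = Add(2, Mul(-2, A, d)) (Function('l')(d, A) = Add(2, Mul(Mul(A, d), -2)) = Add(2, Mul(-2, A, d)))
Function('R')(w) = -61 (Function('R')(w) = Add(3, Mul(-1, Pow(-8, 2))) = Add(3, Mul(-1, 64)) = Add(3, -64) = -61)
Mul(Add(Function('R')(53), Function('l')(15, 38)), Add(2897, -4167)) = Mul(Add(-61, Add(2, Mul(-2, 38, 15))), Add(2897, -4167)) = Mul(Add(-61, Add(2, -1140)), -1270) = Mul(Add(-61, -1138), -1270) = Mul(-1199, -1270) = 1522730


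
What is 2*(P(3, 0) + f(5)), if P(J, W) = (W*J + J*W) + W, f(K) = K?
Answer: 10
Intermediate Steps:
P(J, W) = W + 2*J*W (P(J, W) = (J*W + J*W) + W = 2*J*W + W = W + 2*J*W)
2*(P(3, 0) + f(5)) = 2*(0*(1 + 2*3) + 5) = 2*(0*(1 + 6) + 5) = 2*(0*7 + 5) = 2*(0 + 5) = 2*5 = 10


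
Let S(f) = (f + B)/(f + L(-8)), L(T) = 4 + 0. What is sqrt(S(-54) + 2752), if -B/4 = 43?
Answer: 3*sqrt(7657)/5 ≈ 52.503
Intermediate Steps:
B = -172 (B = -4*43 = -172)
L(T) = 4
S(f) = (-172 + f)/(4 + f) (S(f) = (f - 172)/(f + 4) = (-172 + f)/(4 + f))
sqrt(S(-54) + 2752) = sqrt((-172 - 54)/(4 - 54) + 2752) = sqrt(-226/(-50) + 2752) = sqrt(-1/50*(-226) + 2752) = sqrt(113/25 + 2752) = sqrt(68913/25) = 3*sqrt(7657)/5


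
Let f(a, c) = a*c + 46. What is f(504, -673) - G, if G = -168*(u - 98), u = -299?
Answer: -405842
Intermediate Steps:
f(a, c) = 46 + a*c
G = 66696 (G = -168*(-299 - 98) = -168*(-397) = 66696)
f(504, -673) - G = (46 + 504*(-673)) - 1*66696 = (46 - 339192) - 66696 = -339146 - 66696 = -405842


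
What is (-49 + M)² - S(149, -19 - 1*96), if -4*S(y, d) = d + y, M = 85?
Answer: 2609/2 ≈ 1304.5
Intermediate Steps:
S(y, d) = -d/4 - y/4 (S(y, d) = -(d + y)/4 = -d/4 - y/4)
(-49 + M)² - S(149, -19 - 1*96) = (-49 + 85)² - (-(-19 - 1*96)/4 - ¼*149) = 36² - (-(-19 - 96)/4 - 149/4) = 1296 - (-¼*(-115) - 149/4) = 1296 - (115/4 - 149/4) = 1296 - 1*(-17/2) = 1296 + 17/2 = 2609/2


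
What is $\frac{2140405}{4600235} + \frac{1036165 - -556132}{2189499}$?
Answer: $\frac{2402270999378}{2014441986453} \approx 1.1925$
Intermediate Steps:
$\frac{2140405}{4600235} + \frac{1036165 - -556132}{2189499} = 2140405 \cdot \frac{1}{4600235} + \left(1036165 + 556132\right) \frac{1}{2189499} = \frac{428081}{920047} + 1592297 \cdot \frac{1}{2189499} = \frac{428081}{920047} + \frac{1592297}{2189499} = \frac{2402270999378}{2014441986453}$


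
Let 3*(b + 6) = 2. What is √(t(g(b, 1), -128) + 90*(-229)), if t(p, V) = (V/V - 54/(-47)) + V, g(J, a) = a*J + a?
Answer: I*√45805495/47 ≈ 144.0*I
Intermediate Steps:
b = -16/3 (b = -6 + (⅓)*2 = -6 + ⅔ = -16/3 ≈ -5.3333)
g(J, a) = a + J*a (g(J, a) = J*a + a = a + J*a)
t(p, V) = 101/47 + V (t(p, V) = (1 - 54*(-1/47)) + V = (1 + 54/47) + V = 101/47 + V)
√(t(g(b, 1), -128) + 90*(-229)) = √((101/47 - 128) + 90*(-229)) = √(-5915/47 - 20610) = √(-974585/47) = I*√45805495/47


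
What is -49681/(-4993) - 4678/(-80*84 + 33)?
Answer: 355574101/33388191 ≈ 10.650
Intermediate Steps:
-49681/(-4993) - 4678/(-80*84 + 33) = -49681*(-1/4993) - 4678/(-6720 + 33) = 49681/4993 - 4678/(-6687) = 49681/4993 - 4678*(-1/6687) = 49681/4993 + 4678/6687 = 355574101/33388191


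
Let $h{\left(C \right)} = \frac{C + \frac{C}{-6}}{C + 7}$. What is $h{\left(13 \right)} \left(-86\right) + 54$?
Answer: $\frac{89}{12} \approx 7.4167$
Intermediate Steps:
$h{\left(C \right)} = \frac{5 C}{6 \left(7 + C\right)}$ ($h{\left(C \right)} = \frac{C + C \left(- \frac{1}{6}\right)}{7 + C} = \frac{C - \frac{C}{6}}{7 + C} = \frac{\frac{5}{6} C}{7 + C} = \frac{5 C}{6 \left(7 + C\right)}$)
$h{\left(13 \right)} \left(-86\right) + 54 = \frac{5}{6} \cdot 13 \frac{1}{7 + 13} \left(-86\right) + 54 = \frac{5}{6} \cdot 13 \cdot \frac{1}{20} \left(-86\right) + 54 = \frac{13}{24} \left(-86\right) + 54 = - \frac{559}{12} + 54 = \frac{89}{12}$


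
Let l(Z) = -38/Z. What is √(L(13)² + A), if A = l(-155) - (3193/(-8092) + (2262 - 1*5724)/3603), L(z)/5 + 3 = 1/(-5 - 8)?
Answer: √79047909415434623615/575963570 ≈ 15.437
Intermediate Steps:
L(z) = -200/13 (L(z) = -15 + 5/(-5 - 8) = -15 + 5/(-13) = -15 + 5*(-1/13) = -15 - 5/13 = -200/13)
A = 2411111651/1506366260 (A = -38/(-155) - (3193/(-8092) + (2262 - 1*5724)/3603) = -38*(-1/155) - (3193*(-1/8092) + (2262 - 5724)*(1/3603)) = 38/155 - (-3193/8092 - 3462*1/3603) = 38/155 - (-3193/8092 - 1154/1201) = 38/155 - 1*(-13172961/9718492) = 38/155 + 13172961/9718492 = 2411111651/1506366260 ≈ 1.6006)
√(L(13)² + A) = √((-200/13)² + 2411111651/1506366260) = √(40000/169 + 2411111651/1506366260) = √(60662128269019/254575897940) = √79047909415434623615/575963570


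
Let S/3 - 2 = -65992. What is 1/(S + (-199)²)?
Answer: -1/158369 ≈ -6.3144e-6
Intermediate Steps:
S = -197970 (S = 6 + 3*(-65992) = 6 - 197976 = -197970)
1/(S + (-199)²) = 1/(-197970 + (-199)²) = 1/(-197970 + 39601) = 1/(-158369) = -1/158369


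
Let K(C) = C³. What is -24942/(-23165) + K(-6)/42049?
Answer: 1043782518/974065085 ≈ 1.0716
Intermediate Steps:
-24942/(-23165) + K(-6)/42049 = -24942/(-23165) + (-6)³/42049 = -24942*(-1/23165) - 216*1/42049 = 24942/23165 - 216/42049 = 1043782518/974065085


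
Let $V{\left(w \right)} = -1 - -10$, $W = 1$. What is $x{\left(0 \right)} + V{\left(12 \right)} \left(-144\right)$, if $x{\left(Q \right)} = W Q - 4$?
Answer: $-1300$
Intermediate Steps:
$V{\left(w \right)} = 9$ ($V{\left(w \right)} = -1 + 10 = 9$)
$x{\left(Q \right)} = -4 + Q$ ($x{\left(Q \right)} = 1 Q - 4 = Q - 4 = -4 + Q$)
$x{\left(0 \right)} + V{\left(12 \right)} \left(-144\right) = \left(-4 + 0\right) + 9 \left(-144\right) = -4 - 1296 = -1300$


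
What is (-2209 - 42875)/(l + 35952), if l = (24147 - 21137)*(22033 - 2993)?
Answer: -11271/14336588 ≈ -0.00078617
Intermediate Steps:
l = 57310400 (l = 3010*19040 = 57310400)
(-2209 - 42875)/(l + 35952) = (-2209 - 42875)/(57310400 + 35952) = -45084/57346352 = -45084*1/57346352 = -11271/14336588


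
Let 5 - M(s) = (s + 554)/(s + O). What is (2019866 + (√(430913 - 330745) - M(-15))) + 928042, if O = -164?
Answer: 527674098/179 + 2*√25042 ≈ 2.9482e+6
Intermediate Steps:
M(s) = 5 - (554 + s)/(-164 + s) (M(s) = 5 - (s + 554)/(s - 164) = 5 - (554 + s)/(-164 + s))
(2019866 + (√(430913 - 330745) - M(-15))) + 928042 = (2019866 + (√(430913 - 330745) - 2*(-687 + 2*(-15))/(-164 - 15))) + 928042 = (2019866 + (√100168 - 2*(-687 - 30)/(-179))) + 928042 = (2019866 + (2*√25042 - 2*(-1)*(-717)/179)) + 928042 = (2019866 + (2*√25042 - 1*1434/179)) + 928042 = (2019866 + (2*√25042 - 1434/179)) + 928042 = (2019866 + (-1434/179 + 2*√25042)) + 928042 = (361554580/179 + 2*√25042) + 928042 = 527674098/179 + 2*√25042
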